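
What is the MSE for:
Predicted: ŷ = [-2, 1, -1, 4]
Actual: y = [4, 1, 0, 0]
MSE = 13.25

MSE = (1/4)((-2-4)² + (1-1)² + (-1-0)² + (4-0)²) = (1/4)(36 + 0 + 1 + 16) = 13.25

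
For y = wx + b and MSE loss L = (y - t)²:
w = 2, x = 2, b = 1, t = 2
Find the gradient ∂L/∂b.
∂L/∂b = 6

y = wx + b = (2)(2) + 1 = 5
∂L/∂y = 2(y - t) = 2(5 - 2) = 6
∂y/∂b = 1
∂L/∂b = ∂L/∂y · ∂y/∂b = 6 × 1 = 6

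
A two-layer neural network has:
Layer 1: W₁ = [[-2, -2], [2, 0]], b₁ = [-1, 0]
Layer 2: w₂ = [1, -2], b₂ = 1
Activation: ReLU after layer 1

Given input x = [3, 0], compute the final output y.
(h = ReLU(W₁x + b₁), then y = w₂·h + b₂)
y = -11

Layer 1 pre-activation: z₁ = [-7, 6]
After ReLU: h = [0, 6]
Layer 2 output: y = 1×0 + -2×6 + 1 = -11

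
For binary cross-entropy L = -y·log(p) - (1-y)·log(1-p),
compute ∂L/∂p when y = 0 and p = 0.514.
∂L/∂p = 2.058

∂L/∂p = -y/p + (1-y)/(1-p) = 0 + 1/0.486 = 2.058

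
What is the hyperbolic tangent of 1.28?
0.8565

tanh(1.28) = (e^(1.28) - e^(-1.28))/(e^(1.28) + e^(-1.28)) = 0.8565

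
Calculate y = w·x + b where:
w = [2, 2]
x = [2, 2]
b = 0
y = 8

y = (2)(2) + (2)(2) + 0 = 8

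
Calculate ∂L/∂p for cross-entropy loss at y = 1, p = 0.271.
∂L/∂p = -3.69

∂L/∂p = -y/p + (1-y)/(1-p) = -1/0.271 + 0 = -3.69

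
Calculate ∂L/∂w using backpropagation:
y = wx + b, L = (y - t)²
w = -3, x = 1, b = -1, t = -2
∂L/∂w = -4

y = wx + b = (-3)(1) + -1 = -4
∂L/∂y = 2(y - t) = 2(-4 - -2) = -4
∂y/∂w = x = 1
∂L/∂w = ∂L/∂y · ∂y/∂w = -4 × 1 = -4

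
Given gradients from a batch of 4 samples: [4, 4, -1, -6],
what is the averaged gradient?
Average gradient = 0.25

Average = (1/4)(4 + 4 + -1 + -6) = 1/4 = 0.25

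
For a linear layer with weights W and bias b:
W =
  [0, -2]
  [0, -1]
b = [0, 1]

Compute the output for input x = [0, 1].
y = [-2, 0]

Wx = [0×0 + -2×1, 0×0 + -1×1]
   = [-2, -1]
y = Wx + b = [-2 + 0, -1 + 1] = [-2, 0]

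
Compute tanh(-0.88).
-0.7064

tanh(-0.88) = (e^(-0.88) - e^(0.88))/(e^(-0.88) + e^(0.88)) = -0.7064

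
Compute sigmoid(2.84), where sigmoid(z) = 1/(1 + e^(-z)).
0.9448

sigmoid(2.84) = 1/(1 + e^(-2.84)) = 1/(1 + 0.05843) = 0.9448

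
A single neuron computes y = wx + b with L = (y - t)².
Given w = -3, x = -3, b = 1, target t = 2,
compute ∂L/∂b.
∂L/∂b = 16

y = wx + b = (-3)(-3) + 1 = 10
∂L/∂y = 2(y - t) = 2(10 - 2) = 16
∂y/∂b = 1
∂L/∂b = ∂L/∂y · ∂y/∂b = 16 × 1 = 16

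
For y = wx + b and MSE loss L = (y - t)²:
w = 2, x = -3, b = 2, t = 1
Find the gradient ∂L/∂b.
∂L/∂b = -10

y = wx + b = (2)(-3) + 2 = -4
∂L/∂y = 2(y - t) = 2(-4 - 1) = -10
∂y/∂b = 1
∂L/∂b = ∂L/∂y · ∂y/∂b = -10 × 1 = -10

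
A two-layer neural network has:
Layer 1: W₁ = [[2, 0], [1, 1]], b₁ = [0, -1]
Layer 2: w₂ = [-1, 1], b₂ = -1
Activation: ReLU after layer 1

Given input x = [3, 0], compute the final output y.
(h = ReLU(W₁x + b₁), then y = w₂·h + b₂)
y = -5

Layer 1 pre-activation: z₁ = [6, 2]
After ReLU: h = [6, 2]
Layer 2 output: y = -1×6 + 1×2 + -1 = -5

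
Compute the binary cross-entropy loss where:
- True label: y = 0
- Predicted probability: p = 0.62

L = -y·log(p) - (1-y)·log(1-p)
L = 0.9676

L = -0·log(0.62) - 1·log(0.38) = -log(0.38) = 0.9676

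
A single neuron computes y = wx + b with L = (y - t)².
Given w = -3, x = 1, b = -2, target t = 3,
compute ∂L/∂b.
∂L/∂b = -16

y = wx + b = (-3)(1) + -2 = -5
∂L/∂y = 2(y - t) = 2(-5 - 3) = -16
∂y/∂b = 1
∂L/∂b = ∂L/∂y · ∂y/∂b = -16 × 1 = -16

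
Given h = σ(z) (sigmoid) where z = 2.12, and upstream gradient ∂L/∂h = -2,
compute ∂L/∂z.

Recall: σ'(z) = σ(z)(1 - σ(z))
∂L/∂z = -0.1914

σ(2.12) = 0.8928
σ'(2.12) = σ(2.12)(1 - σ(2.12)) = 0.8928 × 0.1072 = 0.09568
∂L/∂z = ∂L/∂h · σ'(z) = -2 × 0.09568 = -0.1914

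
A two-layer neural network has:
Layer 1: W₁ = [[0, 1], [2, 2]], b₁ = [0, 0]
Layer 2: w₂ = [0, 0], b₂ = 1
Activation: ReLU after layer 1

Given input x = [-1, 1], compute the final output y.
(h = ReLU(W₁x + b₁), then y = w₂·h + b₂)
y = 1

Layer 1 pre-activation: z₁ = [1, 0]
After ReLU: h = [1, 0]
Layer 2 output: y = 0×1 + 0×0 + 1 = 1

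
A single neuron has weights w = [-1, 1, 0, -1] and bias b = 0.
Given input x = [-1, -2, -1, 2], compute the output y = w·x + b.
y = -3

y = (-1)(-1) + (1)(-2) + (0)(-1) + (-1)(2) + 0 = -3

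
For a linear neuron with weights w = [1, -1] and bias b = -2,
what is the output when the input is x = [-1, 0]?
y = -3

y = (1)(-1) + (-1)(0) + -2 = -3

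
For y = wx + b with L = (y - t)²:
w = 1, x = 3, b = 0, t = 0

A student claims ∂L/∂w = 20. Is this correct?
Incorrect

y = (1)(3) + 0 = 3
∂L/∂y = 2(y - t) = 2(3 - 0) = 6
∂y/∂w = x = 3
∂L/∂w = 6 × 3 = 18

Claimed value: 20
Incorrect: The correct gradient is 18.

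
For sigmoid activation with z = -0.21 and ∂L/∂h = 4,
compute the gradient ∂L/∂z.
∂L/∂z = 0.9891

σ(-0.21) = 0.4477
σ'(-0.21) = σ(-0.21)(1 - σ(-0.21)) = 0.4477 × 0.5523 = 0.2473
∂L/∂z = ∂L/∂h · σ'(z) = 4 × 0.2473 = 0.9891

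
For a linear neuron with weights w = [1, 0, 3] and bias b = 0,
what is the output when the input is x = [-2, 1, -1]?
y = -5

y = (1)(-2) + (0)(1) + (3)(-1) + 0 = -5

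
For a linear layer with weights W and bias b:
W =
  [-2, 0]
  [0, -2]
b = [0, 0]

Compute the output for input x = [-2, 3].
y = [4, -6]

Wx = [-2×-2 + 0×3, 0×-2 + -2×3]
   = [4, -6]
y = Wx + b = [4 + 0, -6 + 0] = [4, -6]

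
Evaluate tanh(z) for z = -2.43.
-0.9846

tanh(-2.43) = (e^(-2.43) - e^(2.43))/(e^(-2.43) + e^(2.43)) = -0.9846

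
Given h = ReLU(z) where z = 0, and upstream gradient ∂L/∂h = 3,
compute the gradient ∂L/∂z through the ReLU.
∂L/∂z = 0

h = ReLU(0) = 0
At z = 0: ∂h/∂z = 0 (by convention)
∂L/∂z = ∂L/∂h · ∂h/∂z = 3 × 0 = 0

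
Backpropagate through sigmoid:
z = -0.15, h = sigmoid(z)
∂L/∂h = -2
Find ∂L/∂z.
∂L/∂z = -0.4972

σ(-0.15) = 0.4626
σ'(-0.15) = σ(-0.15)(1 - σ(-0.15)) = 0.4626 × 0.5374 = 0.2486
∂L/∂z = ∂L/∂h · σ'(z) = -2 × 0.2486 = -0.4972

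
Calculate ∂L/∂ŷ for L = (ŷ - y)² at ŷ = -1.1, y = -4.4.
∂L/∂ŷ = 6.6

∂L/∂ŷ = 2(ŷ - y) = 2(-1.1 - -4.4) = 2(3.3) = 6.6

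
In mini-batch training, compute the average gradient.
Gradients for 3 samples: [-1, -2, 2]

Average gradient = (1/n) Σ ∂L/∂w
Average gradient = -0.3333

Average = (1/3)(-1 + -2 + 2) = -1/3 = -0.3333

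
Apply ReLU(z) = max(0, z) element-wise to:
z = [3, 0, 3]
h = [3, 0, 3]

ReLU applied element-wise: max(0,3)=3, max(0,0)=0, max(0,3)=3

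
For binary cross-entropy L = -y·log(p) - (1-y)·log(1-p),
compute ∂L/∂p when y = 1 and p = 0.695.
∂L/∂p = -1.439

∂L/∂p = -y/p + (1-y)/(1-p) = -1/0.695 + 0 = -1.439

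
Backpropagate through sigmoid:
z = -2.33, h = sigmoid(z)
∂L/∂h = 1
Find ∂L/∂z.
∂L/∂z = 0.08081

σ(-2.33) = 0.08867
σ'(-2.33) = σ(-2.33)(1 - σ(-2.33)) = 0.08867 × 0.9113 = 0.08081
∂L/∂z = ∂L/∂h · σ'(z) = 1 × 0.08081 = 0.08081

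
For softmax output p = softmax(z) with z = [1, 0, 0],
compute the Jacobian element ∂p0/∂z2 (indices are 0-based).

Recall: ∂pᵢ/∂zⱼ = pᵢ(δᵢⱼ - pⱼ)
∂p0/∂z2 = -0.1221

p = softmax(z) = [0.5761, 0.2119, 0.2119]
p0 = 0.5761, p2 = 0.2119

∂p0/∂z2 = -p0 × p2 = -0.5761 × 0.2119 = -0.1221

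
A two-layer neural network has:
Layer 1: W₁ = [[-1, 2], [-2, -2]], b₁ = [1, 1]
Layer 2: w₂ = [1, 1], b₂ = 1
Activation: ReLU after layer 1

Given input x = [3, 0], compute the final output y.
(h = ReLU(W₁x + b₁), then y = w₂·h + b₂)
y = 1

Layer 1 pre-activation: z₁ = [-2, -5]
After ReLU: h = [0, 0]
Layer 2 output: y = 1×0 + 1×0 + 1 = 1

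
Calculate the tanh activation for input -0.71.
-0.6107

tanh(-0.71) = (e^(-0.71) - e^(0.71))/(e^(-0.71) + e^(0.71)) = -0.6107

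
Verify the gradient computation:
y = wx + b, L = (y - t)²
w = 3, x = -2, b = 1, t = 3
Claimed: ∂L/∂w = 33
Incorrect

y = (3)(-2) + 1 = -5
∂L/∂y = 2(y - t) = 2(-5 - 3) = -16
∂y/∂w = x = -2
∂L/∂w = -16 × -2 = 32

Claimed value: 33
Incorrect: The correct gradient is 32.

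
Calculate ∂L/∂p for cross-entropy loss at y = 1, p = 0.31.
∂L/∂p = -3.226

∂L/∂p = -y/p + (1-y)/(1-p) = -1/0.31 + 0 = -3.226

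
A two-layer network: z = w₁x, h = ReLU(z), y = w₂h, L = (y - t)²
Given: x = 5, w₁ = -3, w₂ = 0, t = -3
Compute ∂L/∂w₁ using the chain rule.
∂L/∂w₁ = 0

Forward pass:
z = w₁x = -3×5 = -15
h = ReLU(-15) = 0
y = w₂h = 0×0 = 0

Backward pass:
∂L/∂y = 2(y - t) = 2(0 - -3) = 6
∂y/∂h = w₂ = 0
∂h/∂z = 0 (ReLU derivative)
∂z/∂w₁ = x = 5

∂L/∂w₁ = 6 × 0 × 0 × 5 = 0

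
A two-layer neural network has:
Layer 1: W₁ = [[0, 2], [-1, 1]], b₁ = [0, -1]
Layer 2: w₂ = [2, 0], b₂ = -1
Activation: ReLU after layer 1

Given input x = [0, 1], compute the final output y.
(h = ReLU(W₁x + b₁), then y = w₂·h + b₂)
y = 3

Layer 1 pre-activation: z₁ = [2, 0]
After ReLU: h = [2, 0]
Layer 2 output: y = 2×2 + 0×0 + -1 = 3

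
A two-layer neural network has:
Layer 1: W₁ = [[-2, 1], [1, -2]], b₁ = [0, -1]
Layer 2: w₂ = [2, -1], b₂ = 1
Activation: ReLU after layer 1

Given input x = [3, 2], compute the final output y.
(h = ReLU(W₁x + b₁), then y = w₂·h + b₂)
y = 1

Layer 1 pre-activation: z₁ = [-4, -2]
After ReLU: h = [0, 0]
Layer 2 output: y = 2×0 + -1×0 + 1 = 1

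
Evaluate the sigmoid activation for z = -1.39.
0.1994

sigmoid(-1.39) = 1/(1 + e^(1.39)) = 1/(1 + 4.015) = 0.1994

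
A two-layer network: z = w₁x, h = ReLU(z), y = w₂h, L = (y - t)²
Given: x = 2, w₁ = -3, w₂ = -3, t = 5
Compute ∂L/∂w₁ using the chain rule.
∂L/∂w₁ = 0

Forward pass:
z = w₁x = -3×2 = -6
h = ReLU(-6) = 0
y = w₂h = -3×0 = 0

Backward pass:
∂L/∂y = 2(y - t) = 2(0 - 5) = -10
∂y/∂h = w₂ = -3
∂h/∂z = 0 (ReLU derivative)
∂z/∂w₁ = x = 2

∂L/∂w₁ = -10 × -3 × 0 × 2 = 0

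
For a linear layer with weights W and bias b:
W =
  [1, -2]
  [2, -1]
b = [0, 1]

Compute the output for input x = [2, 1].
y = [0, 4]

Wx = [1×2 + -2×1, 2×2 + -1×1]
   = [0, 3]
y = Wx + b = [0 + 0, 3 + 1] = [0, 4]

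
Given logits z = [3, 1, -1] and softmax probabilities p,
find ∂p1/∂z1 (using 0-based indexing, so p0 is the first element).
∂p1/∂z1 = 0.1035

p = softmax(z) = [0.8668, 0.1173, 0.01588]
p1 = 0.1173

∂p1/∂z1 = p1(1 - p1) = 0.1173 × (1 - 0.1173) = 0.1035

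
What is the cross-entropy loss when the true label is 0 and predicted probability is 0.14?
L = 0.1508

L = -0·log(0.14) - 1·log(0.86) = -log(0.86) = 0.1508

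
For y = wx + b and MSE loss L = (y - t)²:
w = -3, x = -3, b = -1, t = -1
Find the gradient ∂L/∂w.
∂L/∂w = -54

y = wx + b = (-3)(-3) + -1 = 8
∂L/∂y = 2(y - t) = 2(8 - -1) = 18
∂y/∂w = x = -3
∂L/∂w = ∂L/∂y · ∂y/∂w = 18 × -3 = -54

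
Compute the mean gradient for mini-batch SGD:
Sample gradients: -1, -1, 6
Average gradient = 1.333

Average = (1/3)(-1 + -1 + 6) = 4/3 = 1.333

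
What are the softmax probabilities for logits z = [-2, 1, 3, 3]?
p = [0.0031, 0.0632, 0.4668, 0.4668]

exp(z) = [0.1353, 2.718, 20.09, 20.09]
Sum = 43.02
p = [0.0031, 0.0632, 0.4668, 0.4668]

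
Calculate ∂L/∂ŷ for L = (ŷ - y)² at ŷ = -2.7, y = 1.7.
∂L/∂ŷ = -8.8

∂L/∂ŷ = 2(ŷ - y) = 2(-2.7 - 1.7) = 2(-4.4) = -8.8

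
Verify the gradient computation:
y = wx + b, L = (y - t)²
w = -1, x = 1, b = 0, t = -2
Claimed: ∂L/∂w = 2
Correct

y = (-1)(1) + 0 = -1
∂L/∂y = 2(y - t) = 2(-1 - -2) = 2
∂y/∂w = x = 1
∂L/∂w = 2 × 1 = 2

Claimed value: 2
Correct: The correct gradient is 2.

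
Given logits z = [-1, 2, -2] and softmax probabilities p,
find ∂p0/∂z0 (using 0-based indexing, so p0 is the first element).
∂p0/∂z0 = 0.04444

p = softmax(z) = [0.04661, 0.9362, 0.01715]
p0 = 0.04661

∂p0/∂z0 = p0(1 - p0) = 0.04661 × (1 - 0.04661) = 0.04444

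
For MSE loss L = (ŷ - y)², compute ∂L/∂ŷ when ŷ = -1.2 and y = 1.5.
∂L/∂ŷ = -5.4

∂L/∂ŷ = 2(ŷ - y) = 2(-1.2 - 1.5) = 2(-2.7) = -5.4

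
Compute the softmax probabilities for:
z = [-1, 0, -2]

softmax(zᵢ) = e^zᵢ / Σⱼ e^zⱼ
p = [0.2447, 0.6652, 0.09]

exp(z) = [0.3679, 1, 0.1353]
Sum = 1.503
p = [0.2447, 0.6652, 0.09]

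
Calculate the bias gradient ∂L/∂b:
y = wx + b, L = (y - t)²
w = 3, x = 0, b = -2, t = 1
∂L/∂b = -6

y = wx + b = (3)(0) + -2 = -2
∂L/∂y = 2(y - t) = 2(-2 - 1) = -6
∂y/∂b = 1
∂L/∂b = ∂L/∂y · ∂y/∂b = -6 × 1 = -6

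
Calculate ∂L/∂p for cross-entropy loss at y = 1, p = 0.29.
∂L/∂p = -3.448

∂L/∂p = -y/p + (1-y)/(1-p) = -1/0.29 + 0 = -3.448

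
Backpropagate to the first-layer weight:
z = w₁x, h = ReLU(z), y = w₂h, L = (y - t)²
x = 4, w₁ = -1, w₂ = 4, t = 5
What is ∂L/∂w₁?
∂L/∂w₁ = 0

Forward pass:
z = w₁x = -1×4 = -4
h = ReLU(-4) = 0
y = w₂h = 4×0 = 0

Backward pass:
∂L/∂y = 2(y - t) = 2(0 - 5) = -10
∂y/∂h = w₂ = 4
∂h/∂z = 0 (ReLU derivative)
∂z/∂w₁ = x = 4

∂L/∂w₁ = -10 × 4 × 0 × 4 = 0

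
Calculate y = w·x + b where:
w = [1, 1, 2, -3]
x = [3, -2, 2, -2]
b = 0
y = 11

y = (1)(3) + (1)(-2) + (2)(2) + (-3)(-2) + 0 = 11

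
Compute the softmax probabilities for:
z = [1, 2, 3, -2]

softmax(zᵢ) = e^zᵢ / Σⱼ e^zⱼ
p = [0.0896, 0.2436, 0.6623, 0.0045]

exp(z) = [2.718, 7.389, 20.09, 0.1353]
Sum = 30.33
p = [0.0896, 0.2436, 0.6623, 0.0045]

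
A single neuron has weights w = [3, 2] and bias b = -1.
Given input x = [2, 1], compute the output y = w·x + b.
y = 7

y = (3)(2) + (2)(1) + -1 = 7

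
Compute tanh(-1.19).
-0.8306

tanh(-1.19) = (e^(-1.19) - e^(1.19))/(e^(-1.19) + e^(1.19)) = -0.8306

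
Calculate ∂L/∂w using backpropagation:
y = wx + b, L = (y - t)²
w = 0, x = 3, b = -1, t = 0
∂L/∂w = -6

y = wx + b = (0)(3) + -1 = -1
∂L/∂y = 2(y - t) = 2(-1 - 0) = -2
∂y/∂w = x = 3
∂L/∂w = ∂L/∂y · ∂y/∂w = -2 × 3 = -6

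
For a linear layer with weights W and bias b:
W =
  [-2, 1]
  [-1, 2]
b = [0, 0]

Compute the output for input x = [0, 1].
y = [1, 2]

Wx = [-2×0 + 1×1, -1×0 + 2×1]
   = [1, 2]
y = Wx + b = [1 + 0, 2 + 0] = [1, 2]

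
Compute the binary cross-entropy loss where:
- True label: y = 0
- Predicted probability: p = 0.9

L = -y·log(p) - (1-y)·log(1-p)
L = 2.303

L = -0·log(0.9) - 1·log(0.1) = -log(0.1) = 2.303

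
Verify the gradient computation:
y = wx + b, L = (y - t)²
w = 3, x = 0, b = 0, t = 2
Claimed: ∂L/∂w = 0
Correct

y = (3)(0) + 0 = 0
∂L/∂y = 2(y - t) = 2(0 - 2) = -4
∂y/∂w = x = 0
∂L/∂w = -4 × 0 = 0

Claimed value: 0
Correct: The correct gradient is 0.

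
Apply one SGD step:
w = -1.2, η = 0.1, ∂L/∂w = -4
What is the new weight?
w_new = -0.8

w_new = w - η·∂L/∂w = -1.2 - 0.1×(-4) = -1.2 - (-0.4) = -0.8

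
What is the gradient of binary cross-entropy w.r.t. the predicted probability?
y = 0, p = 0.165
∂L/∂p = 1.198

∂L/∂p = -y/p + (1-y)/(1-p) = 0 + 1/0.835 = 1.198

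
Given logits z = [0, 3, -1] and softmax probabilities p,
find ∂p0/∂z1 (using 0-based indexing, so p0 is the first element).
∂p0/∂z1 = -0.04364

p = softmax(z) = [0.04661, 0.9362, 0.01715]
p0 = 0.04661, p1 = 0.9362

∂p0/∂z1 = -p0 × p1 = -0.04661 × 0.9362 = -0.04364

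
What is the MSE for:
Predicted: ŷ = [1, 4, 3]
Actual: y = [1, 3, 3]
MSE = 0.3333

MSE = (1/3)((1-1)² + (4-3)² + (3-3)²) = (1/3)(0 + 1 + 0) = 0.3333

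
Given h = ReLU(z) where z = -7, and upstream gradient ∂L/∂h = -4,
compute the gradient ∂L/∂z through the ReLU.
∂L/∂z = 0

h = ReLU(-7) = 0
Since z < 0: ∂h/∂z = 0
∂L/∂z = ∂L/∂h · ∂h/∂z = -4 × 0 = 0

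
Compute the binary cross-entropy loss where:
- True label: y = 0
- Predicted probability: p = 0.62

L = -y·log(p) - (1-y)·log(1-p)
L = 0.9676

L = -0·log(0.62) - 1·log(0.38) = -log(0.38) = 0.9676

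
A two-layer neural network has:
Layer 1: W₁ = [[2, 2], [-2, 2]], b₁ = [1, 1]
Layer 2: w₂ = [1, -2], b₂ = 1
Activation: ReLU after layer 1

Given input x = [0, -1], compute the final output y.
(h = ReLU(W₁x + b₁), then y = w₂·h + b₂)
y = 1

Layer 1 pre-activation: z₁ = [-1, -1]
After ReLU: h = [0, 0]
Layer 2 output: y = 1×0 + -2×0 + 1 = 1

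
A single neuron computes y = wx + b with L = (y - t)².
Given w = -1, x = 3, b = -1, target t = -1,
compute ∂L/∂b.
∂L/∂b = -6

y = wx + b = (-1)(3) + -1 = -4
∂L/∂y = 2(y - t) = 2(-4 - -1) = -6
∂y/∂b = 1
∂L/∂b = ∂L/∂y · ∂y/∂b = -6 × 1 = -6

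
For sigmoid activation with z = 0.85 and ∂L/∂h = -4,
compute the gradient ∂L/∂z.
∂L/∂z = -0.8391

σ(0.85) = 0.7006
σ'(0.85) = σ(0.85)(1 - σ(0.85)) = 0.7006 × 0.2994 = 0.2098
∂L/∂z = ∂L/∂h · σ'(z) = -4 × 0.2098 = -0.8391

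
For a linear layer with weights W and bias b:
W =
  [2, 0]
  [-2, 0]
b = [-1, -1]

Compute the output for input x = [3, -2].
y = [5, -7]

Wx = [2×3 + 0×-2, -2×3 + 0×-2]
   = [6, -6]
y = Wx + b = [6 + -1, -6 + -1] = [5, -7]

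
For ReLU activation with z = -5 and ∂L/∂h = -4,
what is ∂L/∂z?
∂L/∂z = 0

h = ReLU(-5) = 0
Since z < 0: ∂h/∂z = 0
∂L/∂z = ∂L/∂h · ∂h/∂z = -4 × 0 = 0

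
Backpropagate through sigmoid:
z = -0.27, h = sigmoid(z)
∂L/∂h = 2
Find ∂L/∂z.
∂L/∂z = 0.491

σ(-0.27) = 0.4329
σ'(-0.27) = σ(-0.27)(1 - σ(-0.27)) = 0.4329 × 0.5671 = 0.2455
∂L/∂z = ∂L/∂h · σ'(z) = 2 × 0.2455 = 0.491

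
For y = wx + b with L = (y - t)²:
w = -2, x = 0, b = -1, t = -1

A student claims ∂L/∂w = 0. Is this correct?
Correct

y = (-2)(0) + -1 = -1
∂L/∂y = 2(y - t) = 2(-1 - -1) = 0
∂y/∂w = x = 0
∂L/∂w = 0 × 0 = 0

Claimed value: 0
Correct: The correct gradient is 0.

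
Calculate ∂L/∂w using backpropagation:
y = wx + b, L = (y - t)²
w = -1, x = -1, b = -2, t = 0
∂L/∂w = 2

y = wx + b = (-1)(-1) + -2 = -1
∂L/∂y = 2(y - t) = 2(-1 - 0) = -2
∂y/∂w = x = -1
∂L/∂w = ∂L/∂y · ∂y/∂w = -2 × -1 = 2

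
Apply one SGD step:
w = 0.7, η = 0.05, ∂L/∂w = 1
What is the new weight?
w_new = 0.65

w_new = w - η·∂L/∂w = 0.7 - 0.05×(1) = 0.7 - (0.05) = 0.65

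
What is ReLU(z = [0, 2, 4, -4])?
h = [0, 2, 4, 0]

ReLU applied element-wise: max(0,0)=0, max(0,2)=2, max(0,4)=4, max(0,-4)=0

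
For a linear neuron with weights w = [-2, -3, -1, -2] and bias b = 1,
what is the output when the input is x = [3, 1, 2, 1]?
y = -12

y = (-2)(3) + (-3)(1) + (-1)(2) + (-2)(1) + 1 = -12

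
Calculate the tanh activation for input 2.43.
0.9846

tanh(2.43) = (e^(2.43) - e^(-2.43))/(e^(2.43) + e^(-2.43)) = 0.9846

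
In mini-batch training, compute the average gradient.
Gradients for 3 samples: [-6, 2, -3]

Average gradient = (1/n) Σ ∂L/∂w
Average gradient = -2.333

Average = (1/3)(-6 + 2 + -3) = -7/3 = -2.333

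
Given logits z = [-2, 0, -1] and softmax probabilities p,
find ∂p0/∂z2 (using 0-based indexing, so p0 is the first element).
∂p0/∂z2 = -0.02203

p = softmax(z) = [0.09003, 0.6652, 0.2447]
p0 = 0.09003, p2 = 0.2447

∂p0/∂z2 = -p0 × p2 = -0.09003 × 0.2447 = -0.02203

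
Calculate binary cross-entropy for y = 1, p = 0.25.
L = 1.386

L = -1·log(0.25) - 0·log(0.75) = -log(0.25) = 1.386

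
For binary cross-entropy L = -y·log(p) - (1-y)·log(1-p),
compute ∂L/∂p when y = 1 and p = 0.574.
∂L/∂p = -1.742

∂L/∂p = -y/p + (1-y)/(1-p) = -1/0.574 + 0 = -1.742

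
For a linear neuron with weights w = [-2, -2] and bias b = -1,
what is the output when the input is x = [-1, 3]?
y = -5

y = (-2)(-1) + (-2)(3) + -1 = -5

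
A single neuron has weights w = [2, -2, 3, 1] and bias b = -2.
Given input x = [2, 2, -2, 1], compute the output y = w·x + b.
y = -7

y = (2)(2) + (-2)(2) + (3)(-2) + (1)(1) + -2 = -7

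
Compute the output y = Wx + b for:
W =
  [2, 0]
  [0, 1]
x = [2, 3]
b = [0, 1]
y = [4, 4]

Wx = [2×2 + 0×3, 0×2 + 1×3]
   = [4, 3]
y = Wx + b = [4 + 0, 3 + 1] = [4, 4]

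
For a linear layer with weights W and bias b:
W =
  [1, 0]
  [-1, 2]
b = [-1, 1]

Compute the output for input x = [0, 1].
y = [-1, 3]

Wx = [1×0 + 0×1, -1×0 + 2×1]
   = [0, 2]
y = Wx + b = [0 + -1, 2 + 1] = [-1, 3]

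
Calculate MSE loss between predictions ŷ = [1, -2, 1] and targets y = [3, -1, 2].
MSE = 2

MSE = (1/3)((1-3)² + (-2--1)² + (1-2)²) = (1/3)(4 + 1 + 1) = 2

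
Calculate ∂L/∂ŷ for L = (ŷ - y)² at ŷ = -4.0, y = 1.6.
∂L/∂ŷ = -11.2

∂L/∂ŷ = 2(ŷ - y) = 2(-4.0 - 1.6) = 2(-5.6) = -11.2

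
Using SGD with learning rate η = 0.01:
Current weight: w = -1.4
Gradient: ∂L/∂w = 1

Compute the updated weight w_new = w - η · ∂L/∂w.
w_new = -1.41

w_new = w - η·∂L/∂w = -1.4 - 0.01×(1) = -1.4 - (0.01) = -1.41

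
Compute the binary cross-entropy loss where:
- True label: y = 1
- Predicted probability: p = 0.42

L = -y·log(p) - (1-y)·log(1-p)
L = 0.8675

L = -1·log(0.42) - 0·log(0.58) = -log(0.42) = 0.8675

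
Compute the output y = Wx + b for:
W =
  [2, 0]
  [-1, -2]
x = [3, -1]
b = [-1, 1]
y = [5, 0]

Wx = [2×3 + 0×-1, -1×3 + -2×-1]
   = [6, -1]
y = Wx + b = [6 + -1, -1 + 1] = [5, 0]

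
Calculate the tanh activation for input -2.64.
-0.9899

tanh(-2.64) = (e^(-2.64) - e^(2.64))/(e^(-2.64) + e^(2.64)) = -0.9899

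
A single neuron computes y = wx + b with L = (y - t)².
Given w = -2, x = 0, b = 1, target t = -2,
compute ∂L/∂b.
∂L/∂b = 6

y = wx + b = (-2)(0) + 1 = 1
∂L/∂y = 2(y - t) = 2(1 - -2) = 6
∂y/∂b = 1
∂L/∂b = ∂L/∂y · ∂y/∂b = 6 × 1 = 6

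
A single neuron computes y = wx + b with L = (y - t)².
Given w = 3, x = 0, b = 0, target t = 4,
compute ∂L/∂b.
∂L/∂b = -8

y = wx + b = (3)(0) + 0 = 0
∂L/∂y = 2(y - t) = 2(0 - 4) = -8
∂y/∂b = 1
∂L/∂b = ∂L/∂y · ∂y/∂b = -8 × 1 = -8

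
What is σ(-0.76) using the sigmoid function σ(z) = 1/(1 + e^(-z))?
0.3186

sigmoid(-0.76) = 1/(1 + e^(0.76)) = 1/(1 + 2.138) = 0.3186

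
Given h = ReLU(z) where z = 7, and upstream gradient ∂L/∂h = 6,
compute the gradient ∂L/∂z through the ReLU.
∂L/∂z = 6

h = ReLU(7) = 7
Since z > 0: ∂h/∂z = 1
∂L/∂z = ∂L/∂h · ∂h/∂z = 6 × 1 = 6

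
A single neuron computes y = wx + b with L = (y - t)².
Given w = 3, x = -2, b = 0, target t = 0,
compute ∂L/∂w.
∂L/∂w = 24

y = wx + b = (3)(-2) + 0 = -6
∂L/∂y = 2(y - t) = 2(-6 - 0) = -12
∂y/∂w = x = -2
∂L/∂w = ∂L/∂y · ∂y/∂w = -12 × -2 = 24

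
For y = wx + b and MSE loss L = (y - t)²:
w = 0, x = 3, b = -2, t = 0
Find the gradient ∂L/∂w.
∂L/∂w = -12

y = wx + b = (0)(3) + -2 = -2
∂L/∂y = 2(y - t) = 2(-2 - 0) = -4
∂y/∂w = x = 3
∂L/∂w = ∂L/∂y · ∂y/∂w = -4 × 3 = -12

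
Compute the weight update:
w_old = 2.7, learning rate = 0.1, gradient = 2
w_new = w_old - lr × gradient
w_new = 2.5

w_new = w - η·∂L/∂w = 2.7 - 0.1×(2) = 2.7 - (0.2) = 2.5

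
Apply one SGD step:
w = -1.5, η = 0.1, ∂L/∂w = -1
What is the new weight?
w_new = -1.4

w_new = w - η·∂L/∂w = -1.5 - 0.1×(-1) = -1.5 - (-0.1) = -1.4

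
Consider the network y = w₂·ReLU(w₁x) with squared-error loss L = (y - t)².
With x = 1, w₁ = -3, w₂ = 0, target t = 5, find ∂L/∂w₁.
∂L/∂w₁ = 0

Forward pass:
z = w₁x = -3×1 = -3
h = ReLU(-3) = 0
y = w₂h = 0×0 = 0

Backward pass:
∂L/∂y = 2(y - t) = 2(0 - 5) = -10
∂y/∂h = w₂ = 0
∂h/∂z = 0 (ReLU derivative)
∂z/∂w₁ = x = 1

∂L/∂w₁ = -10 × 0 × 0 × 1 = 0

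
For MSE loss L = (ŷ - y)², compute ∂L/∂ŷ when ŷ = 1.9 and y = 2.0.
∂L/∂ŷ = -0.2

∂L/∂ŷ = 2(ŷ - y) = 2(1.9 - 2.0) = 2(-0.1) = -0.2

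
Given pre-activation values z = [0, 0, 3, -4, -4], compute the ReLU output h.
h = [0, 0, 3, 0, 0]

ReLU applied element-wise: max(0,0)=0, max(0,0)=0, max(0,3)=3, max(0,-4)=0, max(0,-4)=0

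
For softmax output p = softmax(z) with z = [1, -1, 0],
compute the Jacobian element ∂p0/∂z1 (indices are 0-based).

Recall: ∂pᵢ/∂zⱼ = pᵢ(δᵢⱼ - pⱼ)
∂p0/∂z1 = -0.05989

p = softmax(z) = [0.6652, 0.09003, 0.2447]
p0 = 0.6652, p1 = 0.09003

∂p0/∂z1 = -p0 × p1 = -0.6652 × 0.09003 = -0.05989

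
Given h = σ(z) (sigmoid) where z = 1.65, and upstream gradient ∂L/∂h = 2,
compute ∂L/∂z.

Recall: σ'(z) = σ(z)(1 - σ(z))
∂L/∂z = 0.2703

σ(1.65) = 0.8389
σ'(1.65) = σ(1.65)(1 - σ(1.65)) = 0.8389 × 0.1611 = 0.1352
∂L/∂z = ∂L/∂h · σ'(z) = 2 × 0.1352 = 0.2703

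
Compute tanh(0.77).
0.6469

tanh(0.77) = (e^(0.77) - e^(-0.77))/(e^(0.77) + e^(-0.77)) = 0.6469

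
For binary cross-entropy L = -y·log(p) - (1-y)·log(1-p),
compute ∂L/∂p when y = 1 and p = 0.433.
∂L/∂p = -2.309

∂L/∂p = -y/p + (1-y)/(1-p) = -1/0.433 + 0 = -2.309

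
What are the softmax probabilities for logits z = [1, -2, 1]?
p = [0.4879, 0.0243, 0.4879]

exp(z) = [2.718, 0.1353, 2.718]
Sum = 5.572
p = [0.4879, 0.0243, 0.4879]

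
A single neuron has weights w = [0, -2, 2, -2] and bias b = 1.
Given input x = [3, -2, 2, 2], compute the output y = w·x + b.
y = 5

y = (0)(3) + (-2)(-2) + (2)(2) + (-2)(2) + 1 = 5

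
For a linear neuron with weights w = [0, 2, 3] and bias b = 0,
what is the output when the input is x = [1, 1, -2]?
y = -4

y = (0)(1) + (2)(1) + (3)(-2) + 0 = -4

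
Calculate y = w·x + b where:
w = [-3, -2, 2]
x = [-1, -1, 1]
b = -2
y = 5

y = (-3)(-1) + (-2)(-1) + (2)(1) + -2 = 5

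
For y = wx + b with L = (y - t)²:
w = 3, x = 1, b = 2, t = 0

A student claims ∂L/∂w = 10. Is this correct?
Correct

y = (3)(1) + 2 = 5
∂L/∂y = 2(y - t) = 2(5 - 0) = 10
∂y/∂w = x = 1
∂L/∂w = 10 × 1 = 10

Claimed value: 10
Correct: The correct gradient is 10.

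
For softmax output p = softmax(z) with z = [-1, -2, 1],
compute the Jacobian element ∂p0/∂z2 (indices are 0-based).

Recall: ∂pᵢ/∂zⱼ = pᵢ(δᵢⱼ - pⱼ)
∂p0/∂z2 = -0.09636

p = softmax(z) = [0.1142, 0.04201, 0.8438]
p0 = 0.1142, p2 = 0.8438

∂p0/∂z2 = -p0 × p2 = -0.1142 × 0.8438 = -0.09636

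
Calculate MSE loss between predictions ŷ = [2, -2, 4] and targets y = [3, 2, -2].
MSE = 17.67

MSE = (1/3)((2-3)² + (-2-2)² + (4--2)²) = (1/3)(1 + 16 + 36) = 17.67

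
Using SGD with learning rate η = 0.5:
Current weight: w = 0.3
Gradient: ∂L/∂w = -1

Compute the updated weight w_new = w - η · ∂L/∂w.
w_new = 0.8

w_new = w - η·∂L/∂w = 0.3 - 0.5×(-1) = 0.3 - (-0.5) = 0.8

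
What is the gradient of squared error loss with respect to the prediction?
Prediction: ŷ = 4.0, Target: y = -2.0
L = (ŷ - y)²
∂L/∂ŷ = 12.0

∂L/∂ŷ = 2(ŷ - y) = 2(4.0 - -2.0) = 2(6.0) = 12.0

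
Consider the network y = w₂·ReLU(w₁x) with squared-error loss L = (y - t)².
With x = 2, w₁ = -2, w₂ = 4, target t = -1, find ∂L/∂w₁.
∂L/∂w₁ = 0

Forward pass:
z = w₁x = -2×2 = -4
h = ReLU(-4) = 0
y = w₂h = 4×0 = 0

Backward pass:
∂L/∂y = 2(y - t) = 2(0 - -1) = 2
∂y/∂h = w₂ = 4
∂h/∂z = 0 (ReLU derivative)
∂z/∂w₁ = x = 2

∂L/∂w₁ = 2 × 4 × 0 × 2 = 0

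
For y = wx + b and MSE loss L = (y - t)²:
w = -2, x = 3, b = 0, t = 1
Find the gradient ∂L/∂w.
∂L/∂w = -42

y = wx + b = (-2)(3) + 0 = -6
∂L/∂y = 2(y - t) = 2(-6 - 1) = -14
∂y/∂w = x = 3
∂L/∂w = ∂L/∂y · ∂y/∂w = -14 × 3 = -42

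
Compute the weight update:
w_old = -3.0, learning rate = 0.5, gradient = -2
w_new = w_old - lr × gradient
w_new = -2

w_new = w - η·∂L/∂w = -3.0 - 0.5×(-2) = -3.0 - (-1) = -2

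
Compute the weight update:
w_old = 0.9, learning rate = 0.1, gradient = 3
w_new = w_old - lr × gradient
w_new = 0.6

w_new = w - η·∂L/∂w = 0.9 - 0.1×(3) = 0.9 - (0.3) = 0.6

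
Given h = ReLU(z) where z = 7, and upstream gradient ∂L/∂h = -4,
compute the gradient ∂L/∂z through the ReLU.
∂L/∂z = -4

h = ReLU(7) = 7
Since z > 0: ∂h/∂z = 1
∂L/∂z = ∂L/∂h · ∂h/∂z = -4 × 1 = -4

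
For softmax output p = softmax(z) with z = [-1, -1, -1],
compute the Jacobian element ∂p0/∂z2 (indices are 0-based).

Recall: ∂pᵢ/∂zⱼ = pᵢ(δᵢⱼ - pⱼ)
∂p0/∂z2 = -0.1111

p = softmax(z) = [0.3333, 0.3333, 0.3333]
p0 = 0.3333, p2 = 0.3333

∂p0/∂z2 = -p0 × p2 = -0.3333 × 0.3333 = -0.1111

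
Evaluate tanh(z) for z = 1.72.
0.9379

tanh(1.72) = (e^(1.72) - e^(-1.72))/(e^(1.72) + e^(-1.72)) = 0.9379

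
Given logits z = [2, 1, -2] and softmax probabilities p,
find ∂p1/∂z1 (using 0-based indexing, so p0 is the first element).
∂p1/∂z1 = 0.195

p = softmax(z) = [0.7214, 0.2654, 0.01321]
p1 = 0.2654

∂p1/∂z1 = p1(1 - p1) = 0.2654 × (1 - 0.2654) = 0.195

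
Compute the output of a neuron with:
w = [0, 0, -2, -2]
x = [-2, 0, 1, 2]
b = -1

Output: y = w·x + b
y = -7

y = (0)(-2) + (0)(0) + (-2)(1) + (-2)(2) + -1 = -7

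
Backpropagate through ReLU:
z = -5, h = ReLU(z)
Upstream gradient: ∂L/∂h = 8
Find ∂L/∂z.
∂L/∂z = 0

h = ReLU(-5) = 0
Since z < 0: ∂h/∂z = 0
∂L/∂z = ∂L/∂h · ∂h/∂z = 8 × 0 = 0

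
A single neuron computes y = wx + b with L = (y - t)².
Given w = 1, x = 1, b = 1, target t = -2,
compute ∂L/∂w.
∂L/∂w = 8

y = wx + b = (1)(1) + 1 = 2
∂L/∂y = 2(y - t) = 2(2 - -2) = 8
∂y/∂w = x = 1
∂L/∂w = ∂L/∂y · ∂y/∂w = 8 × 1 = 8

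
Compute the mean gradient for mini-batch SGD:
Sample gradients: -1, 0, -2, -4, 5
Average gradient = -0.4

Average = (1/5)(-1 + 0 + -2 + -4 + 5) = -2/5 = -0.4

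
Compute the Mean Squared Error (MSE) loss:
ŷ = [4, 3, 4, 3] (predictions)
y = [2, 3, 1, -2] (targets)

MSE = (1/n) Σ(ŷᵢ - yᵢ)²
MSE = 9.5

MSE = (1/4)((4-2)² + (3-3)² + (4-1)² + (3--2)²) = (1/4)(4 + 0 + 9 + 25) = 9.5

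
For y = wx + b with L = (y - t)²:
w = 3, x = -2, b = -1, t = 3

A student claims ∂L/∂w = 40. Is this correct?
Correct

y = (3)(-2) + -1 = -7
∂L/∂y = 2(y - t) = 2(-7 - 3) = -20
∂y/∂w = x = -2
∂L/∂w = -20 × -2 = 40

Claimed value: 40
Correct: The correct gradient is 40.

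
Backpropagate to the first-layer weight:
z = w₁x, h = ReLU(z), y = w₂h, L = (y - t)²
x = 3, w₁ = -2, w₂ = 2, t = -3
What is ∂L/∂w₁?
∂L/∂w₁ = 0

Forward pass:
z = w₁x = -2×3 = -6
h = ReLU(-6) = 0
y = w₂h = 2×0 = 0

Backward pass:
∂L/∂y = 2(y - t) = 2(0 - -3) = 6
∂y/∂h = w₂ = 2
∂h/∂z = 0 (ReLU derivative)
∂z/∂w₁ = x = 3

∂L/∂w₁ = 6 × 2 × 0 × 3 = 0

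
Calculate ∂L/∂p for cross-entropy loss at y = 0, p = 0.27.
∂L/∂p = 1.37

∂L/∂p = -y/p + (1-y)/(1-p) = 0 + 1/0.73 = 1.37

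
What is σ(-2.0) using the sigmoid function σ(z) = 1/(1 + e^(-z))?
0.1192

sigmoid(-2.0) = 1/(1 + e^(2.0)) = 1/(1 + 7.389) = 0.1192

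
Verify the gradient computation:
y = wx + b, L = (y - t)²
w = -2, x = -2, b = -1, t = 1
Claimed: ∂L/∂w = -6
Incorrect

y = (-2)(-2) + -1 = 3
∂L/∂y = 2(y - t) = 2(3 - 1) = 4
∂y/∂w = x = -2
∂L/∂w = 4 × -2 = -8

Claimed value: -6
Incorrect: The correct gradient is -8.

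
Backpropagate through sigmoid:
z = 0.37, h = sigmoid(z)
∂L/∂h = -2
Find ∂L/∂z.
∂L/∂z = -0.4833

σ(0.37) = 0.5915
σ'(0.37) = σ(0.37)(1 - σ(0.37)) = 0.5915 × 0.4085 = 0.2416
∂L/∂z = ∂L/∂h · σ'(z) = -2 × 0.2416 = -0.4833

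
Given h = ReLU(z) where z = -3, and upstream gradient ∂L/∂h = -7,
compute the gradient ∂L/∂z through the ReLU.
∂L/∂z = 0

h = ReLU(-3) = 0
Since z < 0: ∂h/∂z = 0
∂L/∂z = ∂L/∂h · ∂h/∂z = -7 × 0 = 0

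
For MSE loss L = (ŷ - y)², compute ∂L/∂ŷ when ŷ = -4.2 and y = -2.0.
∂L/∂ŷ = -4.4

∂L/∂ŷ = 2(ŷ - y) = 2(-4.2 - -2.0) = 2(-2.2) = -4.4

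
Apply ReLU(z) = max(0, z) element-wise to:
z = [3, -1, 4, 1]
h = [3, 0, 4, 1]

ReLU applied element-wise: max(0,3)=3, max(0,-1)=0, max(0,4)=4, max(0,1)=1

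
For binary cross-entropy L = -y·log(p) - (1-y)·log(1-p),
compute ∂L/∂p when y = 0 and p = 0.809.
∂L/∂p = 5.236

∂L/∂p = -y/p + (1-y)/(1-p) = 0 + 1/0.191 = 5.236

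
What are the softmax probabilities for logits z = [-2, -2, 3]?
p = [0.0066, 0.0066, 0.9867]

exp(z) = [0.1353, 0.1353, 20.09]
Sum = 20.36
p = [0.0066, 0.0066, 0.9867]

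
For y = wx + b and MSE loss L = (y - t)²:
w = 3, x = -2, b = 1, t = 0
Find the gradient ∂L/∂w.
∂L/∂w = 20

y = wx + b = (3)(-2) + 1 = -5
∂L/∂y = 2(y - t) = 2(-5 - 0) = -10
∂y/∂w = x = -2
∂L/∂w = ∂L/∂y · ∂y/∂w = -10 × -2 = 20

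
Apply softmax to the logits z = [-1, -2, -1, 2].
p = [0.0445, 0.0164, 0.0445, 0.8945]

exp(z) = [0.3679, 0.1353, 0.3679, 7.389]
Sum = 8.26
p = [0.0445, 0.0164, 0.0445, 0.8945]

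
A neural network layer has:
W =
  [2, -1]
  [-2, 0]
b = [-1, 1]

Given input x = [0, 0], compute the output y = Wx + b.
y = [-1, 1]

Wx = [2×0 + -1×0, -2×0 + 0×0]
   = [0, 0]
y = Wx + b = [0 + -1, 0 + 1] = [-1, 1]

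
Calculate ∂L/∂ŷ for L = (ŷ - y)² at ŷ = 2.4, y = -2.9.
∂L/∂ŷ = 10.6

∂L/∂ŷ = 2(ŷ - y) = 2(2.4 - -2.9) = 2(5.3) = 10.6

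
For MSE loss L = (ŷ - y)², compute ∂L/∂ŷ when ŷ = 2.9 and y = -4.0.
∂L/∂ŷ = 13.8

∂L/∂ŷ = 2(ŷ - y) = 2(2.9 - -4.0) = 2(6.9) = 13.8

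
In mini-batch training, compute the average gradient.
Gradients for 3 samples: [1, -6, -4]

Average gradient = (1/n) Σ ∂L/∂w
Average gradient = -3

Average = (1/3)(1 + -6 + -4) = -9/3 = -3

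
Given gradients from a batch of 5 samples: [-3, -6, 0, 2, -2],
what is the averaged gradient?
Average gradient = -1.8

Average = (1/5)(-3 + -6 + 0 + 2 + -2) = -9/5 = -1.8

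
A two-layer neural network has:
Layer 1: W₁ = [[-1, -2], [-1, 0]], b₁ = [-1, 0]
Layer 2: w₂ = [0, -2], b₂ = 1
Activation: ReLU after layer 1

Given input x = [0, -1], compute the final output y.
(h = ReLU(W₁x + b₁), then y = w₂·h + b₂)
y = 1

Layer 1 pre-activation: z₁ = [1, 0]
After ReLU: h = [1, 0]
Layer 2 output: y = 0×1 + -2×0 + 1 = 1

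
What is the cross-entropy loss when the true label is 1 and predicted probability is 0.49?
L = 0.7133

L = -1·log(0.49) - 0·log(0.51) = -log(0.49) = 0.7133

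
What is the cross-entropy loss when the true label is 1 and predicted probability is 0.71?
L = 0.3425

L = -1·log(0.71) - 0·log(0.29) = -log(0.71) = 0.3425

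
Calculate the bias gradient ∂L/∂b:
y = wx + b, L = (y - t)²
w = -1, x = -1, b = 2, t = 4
∂L/∂b = -2

y = wx + b = (-1)(-1) + 2 = 3
∂L/∂y = 2(y - t) = 2(3 - 4) = -2
∂y/∂b = 1
∂L/∂b = ∂L/∂y · ∂y/∂b = -2 × 1 = -2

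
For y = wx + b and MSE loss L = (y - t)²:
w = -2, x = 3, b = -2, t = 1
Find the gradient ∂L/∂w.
∂L/∂w = -54

y = wx + b = (-2)(3) + -2 = -8
∂L/∂y = 2(y - t) = 2(-8 - 1) = -18
∂y/∂w = x = 3
∂L/∂w = ∂L/∂y · ∂y/∂w = -18 × 3 = -54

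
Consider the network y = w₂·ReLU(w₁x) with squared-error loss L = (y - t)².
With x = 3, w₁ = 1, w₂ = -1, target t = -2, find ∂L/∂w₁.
∂L/∂w₁ = 6

Forward pass:
z = w₁x = 1×3 = 3
h = ReLU(3) = 3
y = w₂h = -1×3 = -3

Backward pass:
∂L/∂y = 2(y - t) = 2(-3 - -2) = -2
∂y/∂h = w₂ = -1
∂h/∂z = 1 (ReLU derivative)
∂z/∂w₁ = x = 3

∂L/∂w₁ = -2 × -1 × 1 × 3 = 6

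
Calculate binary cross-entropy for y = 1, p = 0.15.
L = 1.897

L = -1·log(0.15) - 0·log(0.85) = -log(0.15) = 1.897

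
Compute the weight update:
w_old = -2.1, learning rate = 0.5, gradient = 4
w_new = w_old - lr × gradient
w_new = -4.1

w_new = w - η·∂L/∂w = -2.1 - 0.5×(4) = -2.1 - (2) = -4.1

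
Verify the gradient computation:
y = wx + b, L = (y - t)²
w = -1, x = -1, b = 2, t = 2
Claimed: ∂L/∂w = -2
Correct

y = (-1)(-1) + 2 = 3
∂L/∂y = 2(y - t) = 2(3 - 2) = 2
∂y/∂w = x = -1
∂L/∂w = 2 × -1 = -2

Claimed value: -2
Correct: The correct gradient is -2.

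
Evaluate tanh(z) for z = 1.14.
0.8144

tanh(1.14) = (e^(1.14) - e^(-1.14))/(e^(1.14) + e^(-1.14)) = 0.8144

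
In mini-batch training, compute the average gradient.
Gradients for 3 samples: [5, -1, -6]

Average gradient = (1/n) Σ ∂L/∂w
Average gradient = -0.6667

Average = (1/3)(5 + -1 + -6) = -2/3 = -0.6667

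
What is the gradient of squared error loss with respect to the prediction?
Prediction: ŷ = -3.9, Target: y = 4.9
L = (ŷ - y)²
∂L/∂ŷ = -17.6

∂L/∂ŷ = 2(ŷ - y) = 2(-3.9 - 4.9) = 2(-8.8) = -17.6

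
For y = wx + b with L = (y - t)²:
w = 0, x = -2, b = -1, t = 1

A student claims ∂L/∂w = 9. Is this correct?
Incorrect

y = (0)(-2) + -1 = -1
∂L/∂y = 2(y - t) = 2(-1 - 1) = -4
∂y/∂w = x = -2
∂L/∂w = -4 × -2 = 8

Claimed value: 9
Incorrect: The correct gradient is 8.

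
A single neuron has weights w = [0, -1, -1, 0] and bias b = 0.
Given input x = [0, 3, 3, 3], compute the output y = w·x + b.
y = -6

y = (0)(0) + (-1)(3) + (-1)(3) + (0)(3) + 0 = -6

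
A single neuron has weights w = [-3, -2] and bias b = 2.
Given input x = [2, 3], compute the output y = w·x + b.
y = -10

y = (-3)(2) + (-2)(3) + 2 = -10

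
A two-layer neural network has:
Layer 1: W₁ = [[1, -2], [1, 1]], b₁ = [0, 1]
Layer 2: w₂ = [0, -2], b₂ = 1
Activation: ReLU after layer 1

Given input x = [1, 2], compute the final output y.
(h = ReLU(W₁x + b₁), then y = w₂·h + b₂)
y = -7

Layer 1 pre-activation: z₁ = [-3, 4]
After ReLU: h = [0, 4]
Layer 2 output: y = 0×0 + -2×4 + 1 = -7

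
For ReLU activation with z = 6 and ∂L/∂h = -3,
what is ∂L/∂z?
∂L/∂z = -3

h = ReLU(6) = 6
Since z > 0: ∂h/∂z = 1
∂L/∂z = ∂L/∂h · ∂h/∂z = -3 × 1 = -3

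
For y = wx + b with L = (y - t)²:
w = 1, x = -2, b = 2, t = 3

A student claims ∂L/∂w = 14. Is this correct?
Incorrect

y = (1)(-2) + 2 = 0
∂L/∂y = 2(y - t) = 2(0 - 3) = -6
∂y/∂w = x = -2
∂L/∂w = -6 × -2 = 12

Claimed value: 14
Incorrect: The correct gradient is 12.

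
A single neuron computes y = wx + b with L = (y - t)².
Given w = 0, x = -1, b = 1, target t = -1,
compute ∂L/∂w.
∂L/∂w = -4

y = wx + b = (0)(-1) + 1 = 1
∂L/∂y = 2(y - t) = 2(1 - -1) = 4
∂y/∂w = x = -1
∂L/∂w = ∂L/∂y · ∂y/∂w = 4 × -1 = -4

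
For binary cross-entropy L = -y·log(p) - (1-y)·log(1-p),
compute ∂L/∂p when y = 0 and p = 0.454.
∂L/∂p = 1.832

∂L/∂p = -y/p + (1-y)/(1-p) = 0 + 1/0.546 = 1.832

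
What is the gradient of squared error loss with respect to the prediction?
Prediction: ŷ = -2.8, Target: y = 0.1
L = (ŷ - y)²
∂L/∂ŷ = -5.8

∂L/∂ŷ = 2(ŷ - y) = 2(-2.8 - 0.1) = 2(-2.9) = -5.8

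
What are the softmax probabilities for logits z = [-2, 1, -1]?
p = [0.042, 0.8438, 0.1142]

exp(z) = [0.1353, 2.718, 0.3679]
Sum = 3.221
p = [0.042, 0.8438, 0.1142]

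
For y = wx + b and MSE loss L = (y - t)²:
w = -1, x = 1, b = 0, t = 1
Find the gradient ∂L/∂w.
∂L/∂w = -4

y = wx + b = (-1)(1) + 0 = -1
∂L/∂y = 2(y - t) = 2(-1 - 1) = -4
∂y/∂w = x = 1
∂L/∂w = ∂L/∂y · ∂y/∂w = -4 × 1 = -4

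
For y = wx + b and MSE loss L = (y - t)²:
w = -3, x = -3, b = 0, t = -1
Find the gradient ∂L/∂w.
∂L/∂w = -60

y = wx + b = (-3)(-3) + 0 = 9
∂L/∂y = 2(y - t) = 2(9 - -1) = 20
∂y/∂w = x = -3
∂L/∂w = ∂L/∂y · ∂y/∂w = 20 × -3 = -60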